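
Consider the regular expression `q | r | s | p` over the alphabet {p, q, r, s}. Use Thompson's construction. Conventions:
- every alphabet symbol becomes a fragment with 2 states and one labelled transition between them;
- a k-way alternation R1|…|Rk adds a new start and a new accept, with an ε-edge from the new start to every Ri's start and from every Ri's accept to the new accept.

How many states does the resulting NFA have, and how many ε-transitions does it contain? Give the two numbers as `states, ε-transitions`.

Bottom-up over the parse tree:
Each of the 4 symbol leaves contributes 2 states and 0 ε-transitions.
  q | r | s | p = 10 states, 8 ε-transitions

10, 8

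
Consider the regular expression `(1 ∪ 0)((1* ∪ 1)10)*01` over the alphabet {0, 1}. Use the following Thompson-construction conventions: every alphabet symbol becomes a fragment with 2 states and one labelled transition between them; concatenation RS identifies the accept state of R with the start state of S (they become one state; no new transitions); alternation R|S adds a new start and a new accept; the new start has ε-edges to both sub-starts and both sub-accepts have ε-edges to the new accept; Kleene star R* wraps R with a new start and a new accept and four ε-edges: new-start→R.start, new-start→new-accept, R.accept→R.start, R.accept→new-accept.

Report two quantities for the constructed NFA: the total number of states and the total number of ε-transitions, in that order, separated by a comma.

19, 16

Recursing over subexpressions:
Each of the 8 symbol leaves contributes 2 states and 0 ε-transitions.
  1 ∪ 0 : 6 states, 4 ε-transitions
  1* : 4 states, 4 ε-transitions
  1* ∪ 1 : 8 states, 8 ε-transitions
  (1* ∪ 1)10 : 10 states, 8 ε-transitions
  ((1* ∪ 1)10)* : 12 states, 12 ε-transitions
  (1 ∪ 0)((1* ∪ 1)10)*01 : 19 states, 16 ε-transitions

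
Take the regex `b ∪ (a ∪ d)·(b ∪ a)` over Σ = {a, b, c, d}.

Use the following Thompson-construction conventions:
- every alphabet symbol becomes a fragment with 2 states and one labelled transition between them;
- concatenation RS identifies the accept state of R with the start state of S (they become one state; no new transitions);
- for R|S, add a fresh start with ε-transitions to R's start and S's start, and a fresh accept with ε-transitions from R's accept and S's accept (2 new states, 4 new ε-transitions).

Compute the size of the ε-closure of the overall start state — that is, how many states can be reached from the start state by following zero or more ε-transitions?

Work bottom-up. For each fragment F, track |ε-closure(F.start)| and whether F's accept lies in that closure (i.e. whether F accepts ε). A single-symbol fragment has closure size 1 and does not accept ε.
  a ∪ d — |ε-closure| = 1 + 1 + 1 = 3 (the new accept is not ε-reachable since no branch accepts ε)
  b ∪ a — |ε-closure| = 1 + 1 + 1 = 3 (the new accept is not ε-reachable since no branch accepts ε)
  (a ∪ d)·(b ∪ a) — same as the first factor's closure: |ε-closure| = 3
  b ∪ (a ∪ d)·(b ∪ a) — new start ε-reaches every alternative's start; none of them accept ε, so the new accept is not reached: |ε-closure| = 1 + 1 + 3 = 5

5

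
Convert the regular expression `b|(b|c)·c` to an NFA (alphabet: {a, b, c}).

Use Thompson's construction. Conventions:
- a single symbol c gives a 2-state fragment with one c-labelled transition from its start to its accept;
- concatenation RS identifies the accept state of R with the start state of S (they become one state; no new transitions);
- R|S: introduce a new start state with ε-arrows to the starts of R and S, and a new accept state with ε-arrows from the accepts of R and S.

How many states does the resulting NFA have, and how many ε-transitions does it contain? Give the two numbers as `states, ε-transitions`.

11, 8

Building bottom-up:
Each of the 4 symbol leaves contributes 2 states and 0 ε-transitions.
  b|c → 6 states, 4 ε-transitions
  (b|c)·c → 7 states, 4 ε-transitions
  b|(b|c)·c → 11 states, 8 ε-transitions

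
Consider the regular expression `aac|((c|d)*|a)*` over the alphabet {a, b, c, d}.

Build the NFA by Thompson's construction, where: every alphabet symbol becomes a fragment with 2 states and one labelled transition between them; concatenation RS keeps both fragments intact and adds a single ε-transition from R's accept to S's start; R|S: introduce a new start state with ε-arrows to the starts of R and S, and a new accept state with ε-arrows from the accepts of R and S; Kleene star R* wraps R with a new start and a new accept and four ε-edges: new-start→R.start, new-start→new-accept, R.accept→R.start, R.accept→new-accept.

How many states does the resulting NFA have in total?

Recursing over subexpressions:
Each of the 6 symbol leaves contributes a 2-state fragment.
  aac : 6 states
  c|d : 6 states
  (c|d)* : 8 states
  (c|d)*|a : 12 states
  ((c|d)*|a)* : 14 states
  aac|((c|d)*|a)* : 22 states

22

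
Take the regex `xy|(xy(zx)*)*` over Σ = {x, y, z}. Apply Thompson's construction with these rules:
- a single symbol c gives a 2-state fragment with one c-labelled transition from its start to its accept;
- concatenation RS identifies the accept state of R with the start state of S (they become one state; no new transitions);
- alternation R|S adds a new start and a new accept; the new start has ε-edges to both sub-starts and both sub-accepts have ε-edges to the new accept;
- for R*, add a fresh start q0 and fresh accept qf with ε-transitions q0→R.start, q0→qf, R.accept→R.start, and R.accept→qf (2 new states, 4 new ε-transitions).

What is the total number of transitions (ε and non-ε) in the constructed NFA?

Building bottom-up:
Each of the 6 symbol leaves contributes 1 transition (1 symbol, 0 ε).
  xy — 2 transitions (2 symbol, 0 ε)
  zx — 2 transitions (2 symbol, 0 ε)
  (zx)* — 6 transitions (2 symbol, 4 ε)
  xy(zx)* — 8 transitions (4 symbol, 4 ε)
  (xy(zx)*)* — 12 transitions (4 symbol, 8 ε)
  xy|(xy(zx)*)* — 18 transitions (6 symbol, 12 ε)

18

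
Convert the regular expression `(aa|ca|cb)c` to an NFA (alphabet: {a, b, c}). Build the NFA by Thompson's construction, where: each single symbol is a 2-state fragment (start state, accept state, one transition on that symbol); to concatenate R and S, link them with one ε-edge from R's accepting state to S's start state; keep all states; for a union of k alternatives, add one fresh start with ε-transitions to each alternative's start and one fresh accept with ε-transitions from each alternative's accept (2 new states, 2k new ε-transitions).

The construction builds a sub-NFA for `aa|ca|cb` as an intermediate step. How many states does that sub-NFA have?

14

Fragment for `aa|ca|cb`:
Each of the 6 symbol leaves contributes a 2-state fragment.
  aa = 4 states
  ca = 4 states
  cb = 4 states
  aa|ca|cb = 14 states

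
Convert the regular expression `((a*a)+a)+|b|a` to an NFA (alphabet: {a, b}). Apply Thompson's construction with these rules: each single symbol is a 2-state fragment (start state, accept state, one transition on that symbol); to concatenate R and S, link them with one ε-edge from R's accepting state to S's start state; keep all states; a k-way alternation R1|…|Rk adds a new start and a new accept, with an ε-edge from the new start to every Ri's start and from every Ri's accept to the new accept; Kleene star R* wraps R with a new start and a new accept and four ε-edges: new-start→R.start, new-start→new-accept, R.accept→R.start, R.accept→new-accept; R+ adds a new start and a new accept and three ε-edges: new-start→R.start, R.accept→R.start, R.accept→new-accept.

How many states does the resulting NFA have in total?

18

Recursing over subexpressions:
Each of the 5 symbol leaves contributes a 2-state fragment.
  a* — 4 states
  a*a — 6 states
  (a*a)+ — 8 states
  (a*a)+a — 10 states
  ((a*a)+a)+ — 12 states
  ((a*a)+a)+|b|a — 18 states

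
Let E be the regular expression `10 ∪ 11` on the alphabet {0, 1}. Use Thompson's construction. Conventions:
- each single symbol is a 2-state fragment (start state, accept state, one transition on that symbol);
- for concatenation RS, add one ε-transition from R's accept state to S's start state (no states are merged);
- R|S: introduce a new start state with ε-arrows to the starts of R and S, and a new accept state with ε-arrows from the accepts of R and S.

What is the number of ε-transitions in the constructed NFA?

By structural recursion:
Each of the 4 symbol leaves contributes 0 ε-transitions.
  10 = 1 ε-transition
  11 = 1 ε-transition
  10 ∪ 11 = 6 ε-transitions

6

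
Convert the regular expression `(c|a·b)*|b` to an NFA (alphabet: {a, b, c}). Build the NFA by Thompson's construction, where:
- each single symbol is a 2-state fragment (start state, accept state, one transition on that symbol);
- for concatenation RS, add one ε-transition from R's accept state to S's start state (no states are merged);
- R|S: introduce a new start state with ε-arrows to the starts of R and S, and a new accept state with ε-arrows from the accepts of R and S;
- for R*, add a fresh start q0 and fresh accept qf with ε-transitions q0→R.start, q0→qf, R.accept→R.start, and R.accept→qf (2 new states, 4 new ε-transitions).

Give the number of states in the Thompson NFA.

14

Bottom-up over the parse tree:
Each of the 4 symbol leaves contributes a 2-state fragment.
  a·b = 4 states
  c|a·b = 8 states
  (c|a·b)* = 10 states
  (c|a·b)*|b = 14 states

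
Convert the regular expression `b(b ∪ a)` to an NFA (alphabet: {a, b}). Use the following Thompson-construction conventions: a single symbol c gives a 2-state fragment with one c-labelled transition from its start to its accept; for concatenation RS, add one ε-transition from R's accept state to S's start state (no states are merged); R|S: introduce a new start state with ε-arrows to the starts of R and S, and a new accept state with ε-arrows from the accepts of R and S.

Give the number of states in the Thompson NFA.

Building bottom-up:
Each of the 3 symbol leaves contributes a 2-state fragment.
  b ∪ a → 6 states
  b(b ∪ a) → 8 states

8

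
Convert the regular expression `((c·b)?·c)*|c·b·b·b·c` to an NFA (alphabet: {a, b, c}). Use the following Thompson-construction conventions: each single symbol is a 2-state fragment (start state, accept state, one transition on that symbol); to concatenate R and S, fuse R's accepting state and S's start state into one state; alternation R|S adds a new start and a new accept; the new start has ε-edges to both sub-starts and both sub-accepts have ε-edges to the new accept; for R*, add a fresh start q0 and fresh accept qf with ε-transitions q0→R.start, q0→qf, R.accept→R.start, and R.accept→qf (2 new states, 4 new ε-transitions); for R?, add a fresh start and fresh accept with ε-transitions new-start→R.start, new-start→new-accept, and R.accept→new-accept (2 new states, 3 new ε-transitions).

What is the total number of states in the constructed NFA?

Building bottom-up:
Each of the 8 symbol leaves contributes a 2-state fragment.
  c·b : 3 states
  (c·b)? : 5 states
  (c·b)?·c : 6 states
  ((c·b)?·c)* : 8 states
  c·b·b·b·c : 6 states
  ((c·b)?·c)*|c·b·b·b·c : 16 states

16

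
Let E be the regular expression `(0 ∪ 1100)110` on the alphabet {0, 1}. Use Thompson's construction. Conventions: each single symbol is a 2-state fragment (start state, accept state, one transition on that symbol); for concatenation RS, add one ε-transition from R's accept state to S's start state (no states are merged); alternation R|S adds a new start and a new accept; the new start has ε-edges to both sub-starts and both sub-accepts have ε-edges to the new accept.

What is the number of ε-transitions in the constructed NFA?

10

Per subexpression:
Each of the 8 symbol leaves contributes 0 ε-transitions.
  1100 = 3 ε-transitions
  0 ∪ 1100 = 7 ε-transitions
  (0 ∪ 1100)110 = 10 ε-transitions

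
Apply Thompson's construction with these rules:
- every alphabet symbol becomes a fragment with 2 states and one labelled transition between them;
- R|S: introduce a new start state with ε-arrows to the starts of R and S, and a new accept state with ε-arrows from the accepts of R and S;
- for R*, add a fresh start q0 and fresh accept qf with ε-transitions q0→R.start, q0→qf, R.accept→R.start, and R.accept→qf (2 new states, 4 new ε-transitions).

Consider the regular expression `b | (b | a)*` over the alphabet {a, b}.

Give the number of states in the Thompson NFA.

Bottom-up over the parse tree:
Each of the 3 symbol leaves contributes a 2-state fragment.
  b | a — 6 states
  (b | a)* — 8 states
  b | (b | a)* — 12 states

12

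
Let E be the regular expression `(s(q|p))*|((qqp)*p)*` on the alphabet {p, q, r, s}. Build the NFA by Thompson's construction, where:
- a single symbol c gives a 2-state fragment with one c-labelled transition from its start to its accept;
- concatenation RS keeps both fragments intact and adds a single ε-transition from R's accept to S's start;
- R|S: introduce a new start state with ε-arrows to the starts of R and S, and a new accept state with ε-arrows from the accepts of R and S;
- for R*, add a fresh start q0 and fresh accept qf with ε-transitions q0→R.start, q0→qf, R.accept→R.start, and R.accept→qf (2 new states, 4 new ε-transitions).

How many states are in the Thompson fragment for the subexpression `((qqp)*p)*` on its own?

Fragment for `((qqp)*p)*`:
Each of the 4 symbol leaves contributes a 2-state fragment.
  qqp → 6 states
  (qqp)* → 8 states
  (qqp)*p → 10 states
  ((qqp)*p)* → 12 states

12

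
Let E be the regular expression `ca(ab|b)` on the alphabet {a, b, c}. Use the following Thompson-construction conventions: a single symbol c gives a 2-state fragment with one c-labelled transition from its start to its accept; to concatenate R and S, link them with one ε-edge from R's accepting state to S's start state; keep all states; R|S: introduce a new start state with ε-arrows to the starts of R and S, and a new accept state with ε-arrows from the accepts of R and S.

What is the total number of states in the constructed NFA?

12

By structural recursion:
Each of the 5 symbol leaves contributes a 2-state fragment.
  ab — 4 states
  ab|b — 8 states
  ca(ab|b) — 12 states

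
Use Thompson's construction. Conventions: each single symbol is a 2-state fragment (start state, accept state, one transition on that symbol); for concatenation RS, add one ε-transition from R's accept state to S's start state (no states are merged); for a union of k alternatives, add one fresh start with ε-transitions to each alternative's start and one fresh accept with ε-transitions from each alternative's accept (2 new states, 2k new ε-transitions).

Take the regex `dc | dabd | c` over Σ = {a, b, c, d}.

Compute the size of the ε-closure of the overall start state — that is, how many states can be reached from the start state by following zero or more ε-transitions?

4

Let C(F) = |ε-closure(F.start)| within fragment F, and note whether F accepts ε. Symbol fragments have C = 1 and do not accept ε. Then:
  dc — |closure| equals the left operand's closure size = 1 (its accept is not ε-reachable, so the closure stops there)
  dabd — |closure| equals the left operand's closure size = 1 (its accept is not ε-reachable, so the closure stops there)
  dc | dabd | c — |closure| = 1 + 1 + 1 + 1 = 4 (the new accept is not ε-reachable since no branch accepts ε)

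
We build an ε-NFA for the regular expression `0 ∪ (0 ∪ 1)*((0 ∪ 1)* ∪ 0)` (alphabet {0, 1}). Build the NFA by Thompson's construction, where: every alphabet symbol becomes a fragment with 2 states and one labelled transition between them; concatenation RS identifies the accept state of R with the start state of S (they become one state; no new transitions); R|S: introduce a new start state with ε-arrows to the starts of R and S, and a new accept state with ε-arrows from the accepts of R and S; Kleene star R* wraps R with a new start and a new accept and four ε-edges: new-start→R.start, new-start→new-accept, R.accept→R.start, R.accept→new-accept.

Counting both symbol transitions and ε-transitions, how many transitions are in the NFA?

30

Building bottom-up:
Each of the 6 symbol leaves contributes 1 transition (1 symbol, 0 ε).
  0 ∪ 1 — 6 transitions (2 symbol, 4 ε)
  (0 ∪ 1)* — 10 transitions (2 symbol, 8 ε)
  0 ∪ 1 — 6 transitions (2 symbol, 4 ε)
  (0 ∪ 1)* — 10 transitions (2 symbol, 8 ε)
  (0 ∪ 1)* ∪ 0 — 15 transitions (3 symbol, 12 ε)
  (0 ∪ 1)*((0 ∪ 1)* ∪ 0) — 25 transitions (5 symbol, 20 ε)
  0 ∪ (0 ∪ 1)*((0 ∪ 1)* ∪ 0) — 30 transitions (6 symbol, 24 ε)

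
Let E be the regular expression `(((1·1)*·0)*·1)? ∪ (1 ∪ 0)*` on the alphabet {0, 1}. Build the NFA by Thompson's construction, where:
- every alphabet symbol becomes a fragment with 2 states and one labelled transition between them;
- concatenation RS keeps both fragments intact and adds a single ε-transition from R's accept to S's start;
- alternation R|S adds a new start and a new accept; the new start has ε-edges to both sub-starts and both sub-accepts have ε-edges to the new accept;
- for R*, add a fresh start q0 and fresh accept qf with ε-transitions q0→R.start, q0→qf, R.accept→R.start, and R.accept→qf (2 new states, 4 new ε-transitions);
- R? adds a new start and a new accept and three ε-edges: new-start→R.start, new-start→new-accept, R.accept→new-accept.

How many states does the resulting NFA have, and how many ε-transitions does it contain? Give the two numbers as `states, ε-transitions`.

Per subexpression:
Each of the 6 symbol leaves contributes 2 states and 0 ε-transitions.
  1·1 : 4 states, 1 ε-transition
  (1·1)* : 6 states, 5 ε-transitions
  (1·1)*·0 : 8 states, 6 ε-transitions
  ((1·1)*·0)* : 10 states, 10 ε-transitions
  ((1·1)*·0)*·1 : 12 states, 11 ε-transitions
  (((1·1)*·0)*·1)? : 14 states, 14 ε-transitions
  1 ∪ 0 : 6 states, 4 ε-transitions
  (1 ∪ 0)* : 8 states, 8 ε-transitions
  (((1·1)*·0)*·1)? ∪ (1 ∪ 0)* : 24 states, 26 ε-transitions

24, 26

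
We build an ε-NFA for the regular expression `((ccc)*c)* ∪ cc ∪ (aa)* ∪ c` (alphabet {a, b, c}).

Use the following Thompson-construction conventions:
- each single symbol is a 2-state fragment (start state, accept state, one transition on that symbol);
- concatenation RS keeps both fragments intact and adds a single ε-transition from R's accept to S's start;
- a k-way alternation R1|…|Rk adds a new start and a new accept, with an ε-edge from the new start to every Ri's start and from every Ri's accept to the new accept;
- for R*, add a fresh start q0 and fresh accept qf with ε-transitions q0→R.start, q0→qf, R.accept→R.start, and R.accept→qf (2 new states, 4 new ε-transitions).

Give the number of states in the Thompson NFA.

Per subexpression:
Each of the 9 symbol leaves contributes a 2-state fragment.
  ccc — 6 states
  (ccc)* — 8 states
  (ccc)*c — 10 states
  ((ccc)*c)* — 12 states
  cc — 4 states
  aa — 4 states
  (aa)* — 6 states
  ((ccc)*c)* ∪ cc ∪ (aa)* ∪ c — 26 states

26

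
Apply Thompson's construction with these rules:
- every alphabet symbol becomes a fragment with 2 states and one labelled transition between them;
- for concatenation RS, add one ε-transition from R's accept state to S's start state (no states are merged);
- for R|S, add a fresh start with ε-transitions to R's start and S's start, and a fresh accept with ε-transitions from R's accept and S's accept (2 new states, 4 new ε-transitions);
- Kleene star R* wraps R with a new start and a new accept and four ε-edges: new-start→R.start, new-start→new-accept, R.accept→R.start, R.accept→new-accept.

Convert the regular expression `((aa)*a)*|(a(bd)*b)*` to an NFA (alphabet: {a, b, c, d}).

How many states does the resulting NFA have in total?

24

Recursing over subexpressions:
Each of the 7 symbol leaves contributes a 2-state fragment.
  aa → 4 states
  (aa)* → 6 states
  (aa)*a → 8 states
  ((aa)*a)* → 10 states
  bd → 4 states
  (bd)* → 6 states
  a(bd)*b → 10 states
  (a(bd)*b)* → 12 states
  ((aa)*a)*|(a(bd)*b)* → 24 states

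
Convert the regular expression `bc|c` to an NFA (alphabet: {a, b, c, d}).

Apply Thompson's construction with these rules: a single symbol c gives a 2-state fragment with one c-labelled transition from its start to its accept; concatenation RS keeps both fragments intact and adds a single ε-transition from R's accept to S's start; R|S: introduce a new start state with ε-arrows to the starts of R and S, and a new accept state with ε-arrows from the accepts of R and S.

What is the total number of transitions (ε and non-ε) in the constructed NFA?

Recursing over subexpressions:
Each of the 3 symbol leaves contributes 1 transition (1 symbol, 0 ε).
  bc → 3 transitions (2 symbol, 1 ε)
  bc|c → 8 transitions (3 symbol, 5 ε)

8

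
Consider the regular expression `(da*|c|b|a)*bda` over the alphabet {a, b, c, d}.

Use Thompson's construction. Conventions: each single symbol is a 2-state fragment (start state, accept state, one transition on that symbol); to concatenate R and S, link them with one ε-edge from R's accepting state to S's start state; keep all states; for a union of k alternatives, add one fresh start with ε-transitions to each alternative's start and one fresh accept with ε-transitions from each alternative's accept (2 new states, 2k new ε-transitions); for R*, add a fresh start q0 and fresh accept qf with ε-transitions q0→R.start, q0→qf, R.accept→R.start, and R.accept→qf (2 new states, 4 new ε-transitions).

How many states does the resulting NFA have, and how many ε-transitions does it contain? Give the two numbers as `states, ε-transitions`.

Bottom-up over the parse tree:
Each of the 8 symbol leaves contributes 2 states and 0 ε-transitions.
  a* — 4 states, 4 ε-transitions
  da* — 6 states, 5 ε-transitions
  da*|c|b|a — 14 states, 13 ε-transitions
  (da*|c|b|a)* — 16 states, 17 ε-transitions
  (da*|c|b|a)*bda — 22 states, 20 ε-transitions

22, 20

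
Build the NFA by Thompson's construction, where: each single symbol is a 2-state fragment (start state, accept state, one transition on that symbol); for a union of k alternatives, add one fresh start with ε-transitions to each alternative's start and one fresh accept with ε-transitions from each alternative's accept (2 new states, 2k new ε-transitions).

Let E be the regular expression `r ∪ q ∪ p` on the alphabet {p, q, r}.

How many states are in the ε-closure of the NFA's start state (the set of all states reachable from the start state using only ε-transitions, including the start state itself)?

4

Work bottom-up. For each fragment F, track |ε-closure(F.start)| and whether F's accept lies in that closure (i.e. whether F accepts ε). A single-symbol fragment has closure size 1 and does not accept ε.
  r ∪ q ∪ p → new start ε-reaches every alternative's start; none of them accept ε, so the new accept is not reached: C = 1 + 1 + 1 + 1 = 4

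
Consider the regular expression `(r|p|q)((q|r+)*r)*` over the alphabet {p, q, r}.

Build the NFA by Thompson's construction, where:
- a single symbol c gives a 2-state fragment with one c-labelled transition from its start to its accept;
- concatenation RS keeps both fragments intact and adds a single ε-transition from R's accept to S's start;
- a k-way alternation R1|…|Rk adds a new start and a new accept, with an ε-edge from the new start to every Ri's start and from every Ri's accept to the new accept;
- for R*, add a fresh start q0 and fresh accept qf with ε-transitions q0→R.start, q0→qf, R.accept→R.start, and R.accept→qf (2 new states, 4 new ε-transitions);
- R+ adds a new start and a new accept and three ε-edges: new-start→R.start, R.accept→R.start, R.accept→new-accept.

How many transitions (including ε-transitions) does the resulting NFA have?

29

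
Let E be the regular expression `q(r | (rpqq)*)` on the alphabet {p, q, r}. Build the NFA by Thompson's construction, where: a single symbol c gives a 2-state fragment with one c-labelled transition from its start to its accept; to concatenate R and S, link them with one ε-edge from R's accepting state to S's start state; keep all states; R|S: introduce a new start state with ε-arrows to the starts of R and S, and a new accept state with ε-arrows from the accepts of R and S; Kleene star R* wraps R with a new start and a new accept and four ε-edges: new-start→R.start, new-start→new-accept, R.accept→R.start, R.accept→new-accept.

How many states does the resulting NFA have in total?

Building bottom-up:
Each of the 6 symbol leaves contributes a 2-state fragment.
  rpqq → 8 states
  (rpqq)* → 10 states
  r | (rpqq)* → 14 states
  q(r | (rpqq)*) → 16 states

16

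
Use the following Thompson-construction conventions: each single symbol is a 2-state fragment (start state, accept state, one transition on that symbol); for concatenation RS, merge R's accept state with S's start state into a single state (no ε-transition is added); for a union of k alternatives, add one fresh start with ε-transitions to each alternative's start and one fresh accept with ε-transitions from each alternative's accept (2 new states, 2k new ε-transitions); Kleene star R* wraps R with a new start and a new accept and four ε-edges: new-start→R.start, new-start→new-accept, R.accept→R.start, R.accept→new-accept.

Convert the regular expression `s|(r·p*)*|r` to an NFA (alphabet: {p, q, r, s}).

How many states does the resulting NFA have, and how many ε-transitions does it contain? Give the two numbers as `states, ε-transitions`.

13, 14

Recursing over subexpressions:
Each of the 4 symbol leaves contributes 2 states and 0 ε-transitions.
  p* → 4 states, 4 ε-transitions
  r·p* → 5 states, 4 ε-transitions
  (r·p*)* → 7 states, 8 ε-transitions
  s|(r·p*)*|r → 13 states, 14 ε-transitions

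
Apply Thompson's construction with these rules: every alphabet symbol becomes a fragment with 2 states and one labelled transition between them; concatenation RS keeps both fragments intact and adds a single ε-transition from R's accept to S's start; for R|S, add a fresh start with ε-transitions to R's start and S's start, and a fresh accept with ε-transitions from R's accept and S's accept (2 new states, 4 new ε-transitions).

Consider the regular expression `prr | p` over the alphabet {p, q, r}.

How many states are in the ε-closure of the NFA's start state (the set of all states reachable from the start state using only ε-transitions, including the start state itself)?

Compute the ε-closure size of each fragment's start state recursively; a symbol fragment's start has no outgoing ε-edge, so its closure is just itself (size 1).
  prr : same as the first factor's closure: |ε-closure| = 1
  prr | p : new start ε-reaches every alternative's start; none of them accept ε, so the new accept is not reached: |ε-closure| = 1 + 1 + 1 = 3

3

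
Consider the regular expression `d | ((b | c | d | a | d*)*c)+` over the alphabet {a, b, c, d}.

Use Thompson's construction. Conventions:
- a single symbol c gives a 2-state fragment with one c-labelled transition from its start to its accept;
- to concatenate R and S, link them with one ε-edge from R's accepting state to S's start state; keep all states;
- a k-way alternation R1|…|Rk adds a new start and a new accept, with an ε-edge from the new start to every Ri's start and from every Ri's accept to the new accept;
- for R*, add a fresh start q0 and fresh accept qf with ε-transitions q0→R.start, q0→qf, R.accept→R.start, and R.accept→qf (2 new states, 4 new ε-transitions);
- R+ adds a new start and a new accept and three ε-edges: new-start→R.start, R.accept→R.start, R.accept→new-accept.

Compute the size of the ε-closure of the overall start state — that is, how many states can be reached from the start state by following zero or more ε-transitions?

15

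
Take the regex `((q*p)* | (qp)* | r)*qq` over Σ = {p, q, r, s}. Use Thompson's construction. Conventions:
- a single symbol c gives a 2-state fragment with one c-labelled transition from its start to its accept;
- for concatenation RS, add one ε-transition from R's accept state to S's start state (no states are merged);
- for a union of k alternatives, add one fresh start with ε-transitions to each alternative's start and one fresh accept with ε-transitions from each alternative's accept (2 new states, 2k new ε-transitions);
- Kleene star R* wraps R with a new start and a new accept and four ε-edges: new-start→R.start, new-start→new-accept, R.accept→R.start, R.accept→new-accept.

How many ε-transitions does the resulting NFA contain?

Per subexpression:
Each of the 7 symbol leaves contributes 0 ε-transitions.
  q* → 4 ε-transitions
  q*p → 5 ε-transitions
  (q*p)* → 9 ε-transitions
  qp → 1 ε-transition
  (qp)* → 5 ε-transitions
  (q*p)* | (qp)* | r → 20 ε-transitions
  ((q*p)* | (qp)* | r)* → 24 ε-transitions
  ((q*p)* | (qp)* | r)*qq → 26 ε-transitions

26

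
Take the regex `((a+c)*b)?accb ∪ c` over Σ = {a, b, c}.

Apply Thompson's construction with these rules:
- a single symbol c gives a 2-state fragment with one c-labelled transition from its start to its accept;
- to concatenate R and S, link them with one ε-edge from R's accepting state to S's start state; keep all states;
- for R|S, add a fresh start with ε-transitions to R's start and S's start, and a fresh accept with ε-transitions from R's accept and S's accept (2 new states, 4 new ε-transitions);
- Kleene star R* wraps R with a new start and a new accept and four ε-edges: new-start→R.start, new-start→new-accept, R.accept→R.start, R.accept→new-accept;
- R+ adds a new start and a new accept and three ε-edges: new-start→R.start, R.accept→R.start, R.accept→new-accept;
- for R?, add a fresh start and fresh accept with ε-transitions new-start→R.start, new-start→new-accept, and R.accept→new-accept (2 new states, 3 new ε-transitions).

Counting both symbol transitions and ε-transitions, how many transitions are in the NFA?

28

Bottom-up over the parse tree:
Each of the 8 symbol leaves contributes 1 transition (1 symbol, 0 ε).
  a+ — 4 transitions (1 symbol, 3 ε)
  a+c — 6 transitions (2 symbol, 4 ε)
  (a+c)* — 10 transitions (2 symbol, 8 ε)
  (a+c)*b — 12 transitions (3 symbol, 9 ε)
  ((a+c)*b)? — 15 transitions (3 symbol, 12 ε)
  ((a+c)*b)?accb — 23 transitions (7 symbol, 16 ε)
  ((a+c)*b)?accb ∪ c — 28 transitions (8 symbol, 20 ε)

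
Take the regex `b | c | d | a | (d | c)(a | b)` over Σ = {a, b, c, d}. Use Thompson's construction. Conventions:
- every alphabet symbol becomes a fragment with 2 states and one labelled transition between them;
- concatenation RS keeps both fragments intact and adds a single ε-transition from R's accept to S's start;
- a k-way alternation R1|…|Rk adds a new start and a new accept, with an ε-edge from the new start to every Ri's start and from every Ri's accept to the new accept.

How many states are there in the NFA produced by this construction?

22

Recursing over subexpressions:
Each of the 8 symbol leaves contributes a 2-state fragment.
  d | c → 6 states
  a | b → 6 states
  (d | c)(a | b) → 12 states
  b | c | d | a | (d | c)(a | b) → 22 states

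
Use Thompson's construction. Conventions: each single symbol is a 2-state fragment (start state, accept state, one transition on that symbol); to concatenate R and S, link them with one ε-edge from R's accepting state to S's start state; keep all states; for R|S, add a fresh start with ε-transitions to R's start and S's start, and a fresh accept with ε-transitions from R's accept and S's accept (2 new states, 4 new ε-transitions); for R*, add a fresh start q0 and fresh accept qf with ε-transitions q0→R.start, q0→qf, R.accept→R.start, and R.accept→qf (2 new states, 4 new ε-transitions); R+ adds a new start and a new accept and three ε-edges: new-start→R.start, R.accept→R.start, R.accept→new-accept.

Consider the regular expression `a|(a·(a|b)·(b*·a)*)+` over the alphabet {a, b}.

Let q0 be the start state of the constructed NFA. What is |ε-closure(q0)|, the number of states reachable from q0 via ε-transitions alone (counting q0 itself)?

4

Let C(F) = |ε-closure(F.start)| within fragment F, and note whether F accepts ε. Symbol fragments have C = 1 and do not accept ε. Then:
  a|b — |closure| = 1 + 1 + 1 = 3 (the new accept is not ε-reachable since no branch accepts ε)
  b* — new start has ε-edges to the inner start and to the new accept, so |closure| = 2 + 1 = 3
  b*·a — |closure| = 3 + 1 = 4 (closure spills across the concat boundary because the left factor accepts ε)
  (b*·a)* — new start has ε-edges to the inner start and to the new accept, so |closure| = 2 + 4 = 6
  a·(a|b)·(b*·a)* — |closure| equals the left operand's closure size = 1 (its accept is not ε-reachable, so the closure stops there)
  (a·(a|b)·(b*·a)*)+ — new start ε-reaches only the body's start; the new accept needs a symbol first: |closure| = 1 + 1 = 2
  a|(a·(a|b)·(b*·a)*)+ — new start ε-reaches every alternative's start; none of them accept ε, so the new accept is not reached: |closure| = 1 + 1 + 2 = 4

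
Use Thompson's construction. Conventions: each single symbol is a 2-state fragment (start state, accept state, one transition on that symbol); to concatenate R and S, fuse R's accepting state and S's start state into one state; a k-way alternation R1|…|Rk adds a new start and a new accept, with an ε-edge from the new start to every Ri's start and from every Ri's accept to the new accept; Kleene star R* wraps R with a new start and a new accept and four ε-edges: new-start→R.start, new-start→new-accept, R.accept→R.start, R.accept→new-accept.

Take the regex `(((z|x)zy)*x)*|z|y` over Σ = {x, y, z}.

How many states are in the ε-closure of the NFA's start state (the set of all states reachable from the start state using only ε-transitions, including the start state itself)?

Compute the ε-closure size of each fragment's start state recursively; a symbol fragment's start has no outgoing ε-edge, so its closure is just itself (size 1).
  z|x — C = 1 + 1 + 1 = 3 (the new accept is not ε-reachable since no branch accepts ε)
  (z|x)zy — C equals the left operand's closure size = 3 (its accept is not ε-reachable, so the closure stops there)
  ((z|x)zy)* — the star's fresh start ε-reaches both the body's start and the fresh accept: C = 2 + 3 = 5
  ((z|x)zy)*x — the left operand accepts ε, so the closure extends into the next operand (the shared merged state is already counted); C = 5 + (1−1) = 5
  (((z|x)zy)*x)* — the star's fresh start ε-reaches both the body's start and the fresh accept: C = 2 + 5 = 7
  (((z|x)zy)*x)*|z|y — C = 1 (new start) + (7 + 1 + 1) + 1 (new accept, since some branch ε-reaches its own accept) = 11

11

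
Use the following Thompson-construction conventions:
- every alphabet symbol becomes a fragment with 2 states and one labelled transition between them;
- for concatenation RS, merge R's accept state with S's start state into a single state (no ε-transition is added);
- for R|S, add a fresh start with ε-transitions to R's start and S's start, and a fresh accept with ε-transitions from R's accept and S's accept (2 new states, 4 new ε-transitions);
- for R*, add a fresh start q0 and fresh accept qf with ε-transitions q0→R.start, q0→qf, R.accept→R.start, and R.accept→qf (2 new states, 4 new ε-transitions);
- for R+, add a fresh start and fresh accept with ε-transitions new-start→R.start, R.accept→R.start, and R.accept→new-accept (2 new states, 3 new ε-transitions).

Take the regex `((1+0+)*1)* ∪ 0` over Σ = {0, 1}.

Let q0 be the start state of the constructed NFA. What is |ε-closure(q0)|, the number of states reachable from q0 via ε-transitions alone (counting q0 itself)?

9

Work bottom-up. For each fragment F, track |ε-closure(F.start)| and whether F's accept lies in that closure (i.e. whether F accepts ε). A single-symbol fragment has closure size 1 and does not accept ε.
  1+ → |closure| = 1 + 1 = 2 (the body doesn't accept ε, so the new accept is not reached)
  0+ → |closure| = 1 + 1 = 2 (the body doesn't accept ε, so the new accept is not reached)
  1+0+ → same as the first factor's closure: |closure| = 2
  (1+0+)* → the star's fresh start ε-reaches both the body's start and the fresh accept: |closure| = 2 + 2 = 4
  (1+0+)*1 → |closure| = 4 + (1−1) = 4 (closure spills across the concat boundary because the left factor accepts ε)
  ((1+0+)*1)* → new start has ε-edges to the inner start and to the new accept, so |closure| = 2 + 4 = 6
  ((1+0+)*1)* ∪ 0 → new start ε-reaches every alternative's start; at least one alternative accepts ε, so the union's new accept is reached too: |closure| = 1 + 6 + 1 + 1 = 9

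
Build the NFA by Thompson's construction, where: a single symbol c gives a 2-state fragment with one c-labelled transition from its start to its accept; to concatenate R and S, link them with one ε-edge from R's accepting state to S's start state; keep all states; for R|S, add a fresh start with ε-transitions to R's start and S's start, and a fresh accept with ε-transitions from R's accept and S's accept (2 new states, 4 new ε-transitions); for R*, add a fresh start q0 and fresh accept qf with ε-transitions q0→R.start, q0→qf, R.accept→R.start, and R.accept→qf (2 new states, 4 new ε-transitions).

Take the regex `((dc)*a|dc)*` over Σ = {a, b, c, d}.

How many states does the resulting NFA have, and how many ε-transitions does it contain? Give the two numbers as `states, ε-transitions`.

By structural recursion:
Each of the 5 symbol leaves contributes 2 states and 0 ε-transitions.
  dc — 4 states, 1 ε-transition
  (dc)* — 6 states, 5 ε-transitions
  (dc)*a — 8 states, 6 ε-transitions
  dc — 4 states, 1 ε-transition
  (dc)*a|dc — 14 states, 11 ε-transitions
  ((dc)*a|dc)* — 16 states, 15 ε-transitions

16, 15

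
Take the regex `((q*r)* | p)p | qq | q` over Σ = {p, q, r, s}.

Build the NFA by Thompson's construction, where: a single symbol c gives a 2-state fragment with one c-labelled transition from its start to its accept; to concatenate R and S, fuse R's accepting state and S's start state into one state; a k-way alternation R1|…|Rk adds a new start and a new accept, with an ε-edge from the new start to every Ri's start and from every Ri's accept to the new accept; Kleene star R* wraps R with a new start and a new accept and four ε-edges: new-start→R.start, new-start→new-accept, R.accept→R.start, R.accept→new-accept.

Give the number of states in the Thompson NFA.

Per subexpression:
Each of the 7 symbol leaves contributes a 2-state fragment.
  q* → 4 states
  q*r → 5 states
  (q*r)* → 7 states
  (q*r)* | p → 11 states
  ((q*r)* | p)p → 12 states
  qq → 3 states
  ((q*r)* | p)p | qq | q → 19 states

19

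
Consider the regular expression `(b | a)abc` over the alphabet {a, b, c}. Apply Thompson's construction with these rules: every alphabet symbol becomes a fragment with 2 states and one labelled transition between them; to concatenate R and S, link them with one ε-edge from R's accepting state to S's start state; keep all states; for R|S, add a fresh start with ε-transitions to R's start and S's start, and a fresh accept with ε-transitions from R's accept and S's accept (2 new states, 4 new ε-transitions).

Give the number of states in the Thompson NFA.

Bottom-up over the parse tree:
Each of the 5 symbol leaves contributes a 2-state fragment.
  b | a — 6 states
  (b | a)abc — 12 states

12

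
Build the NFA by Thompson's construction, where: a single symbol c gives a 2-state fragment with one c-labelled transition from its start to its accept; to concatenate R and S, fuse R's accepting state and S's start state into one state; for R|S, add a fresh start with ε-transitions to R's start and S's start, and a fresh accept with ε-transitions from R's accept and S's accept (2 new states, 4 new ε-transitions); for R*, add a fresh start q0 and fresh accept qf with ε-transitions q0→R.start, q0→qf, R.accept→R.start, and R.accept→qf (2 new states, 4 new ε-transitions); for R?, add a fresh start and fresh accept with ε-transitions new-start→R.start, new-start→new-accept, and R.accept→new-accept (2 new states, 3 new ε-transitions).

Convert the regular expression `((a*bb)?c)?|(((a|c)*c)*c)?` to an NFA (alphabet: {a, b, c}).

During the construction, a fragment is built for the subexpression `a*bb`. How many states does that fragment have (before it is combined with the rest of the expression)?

Fragment for `a*bb`:
Each of the 3 symbol leaves contributes a 2-state fragment.
  a* — 4 states
  a*bb — 6 states

6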